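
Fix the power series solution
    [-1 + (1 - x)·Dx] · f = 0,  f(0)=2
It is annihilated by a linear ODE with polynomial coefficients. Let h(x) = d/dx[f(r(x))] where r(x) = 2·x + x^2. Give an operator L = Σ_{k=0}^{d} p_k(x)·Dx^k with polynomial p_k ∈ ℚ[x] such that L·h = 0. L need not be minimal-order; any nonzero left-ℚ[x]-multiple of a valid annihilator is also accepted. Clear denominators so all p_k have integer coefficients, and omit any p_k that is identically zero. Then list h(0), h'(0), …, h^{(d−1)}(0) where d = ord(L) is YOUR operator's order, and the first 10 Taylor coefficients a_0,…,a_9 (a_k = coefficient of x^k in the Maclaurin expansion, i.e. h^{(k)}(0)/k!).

f: a_k = 2, 2, 2, 2, 2, 2, 2, 2, 2, 2, …
f∘r: x↦r, Dx↦Dx/r' in L_f ⇒ L₀.
Derive L from L₀ (diff closure).
L = (5 + 6·x + 3·x^2) + (-1 + x + 3·x^2 + x^3)·Dx  (order 1).
h: a_k = 4, 20, 72, 232, 700, 2028, 5712, 15760, 42804, 114820, …
ICs: h(0) = 4.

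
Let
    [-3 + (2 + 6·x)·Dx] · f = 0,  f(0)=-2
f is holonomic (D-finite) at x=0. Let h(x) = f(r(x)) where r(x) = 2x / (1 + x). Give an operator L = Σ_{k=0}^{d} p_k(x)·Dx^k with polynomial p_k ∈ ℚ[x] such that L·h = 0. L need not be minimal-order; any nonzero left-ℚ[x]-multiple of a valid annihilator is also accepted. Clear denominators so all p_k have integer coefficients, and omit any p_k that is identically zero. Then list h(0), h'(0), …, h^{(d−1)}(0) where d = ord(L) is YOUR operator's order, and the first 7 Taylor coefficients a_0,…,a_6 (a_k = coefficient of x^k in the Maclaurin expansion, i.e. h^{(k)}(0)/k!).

L = -3 + (1 + 8·x + 7·x^2)·Dx  (order 1).
h: a_k = -2, -6, 15, -51, 861/4, -4137/4, 42987/8, …
ICs: h(0) = -2.

f: a_k = -2, -3, 9/4, -27/8, 405/64, -1701/128, 15309/512, …
Change of var in L_f (x↦r) gives L₀.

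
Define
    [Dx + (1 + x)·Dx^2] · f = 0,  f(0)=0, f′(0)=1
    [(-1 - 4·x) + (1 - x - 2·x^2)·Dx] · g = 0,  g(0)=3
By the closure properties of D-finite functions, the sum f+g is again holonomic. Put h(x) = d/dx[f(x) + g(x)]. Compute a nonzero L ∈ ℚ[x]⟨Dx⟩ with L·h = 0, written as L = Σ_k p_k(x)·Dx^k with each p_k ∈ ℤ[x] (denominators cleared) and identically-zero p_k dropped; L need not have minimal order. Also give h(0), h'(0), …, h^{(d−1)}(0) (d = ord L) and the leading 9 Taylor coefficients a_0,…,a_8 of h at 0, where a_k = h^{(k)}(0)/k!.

L = (-42 - 144·x - 144·x^2 - 96·x^3) + (-28 - 172·x - 312·x^2 - 328·x^3 - 160·x^4)·Dx + (7 + 14·x - 5·x^2 - 56·x^3 - 76·x^4 - 32·x^5)·Dx^2  (order 2).
h: a_k = 4, 17, 46, 131, 316, 773, 1786, 4103, 9208, …
ICs: h(0) = 4, h′(0) = 17.

f: a_k = 0, 1, -1/2, 1/3, -1/4, 1/5, -1/6, 1/7, -1/8, …
g: a_k = 3, 3, 9, 15, 33, 63, 129, 255, 513, …
f+g: L₀ = lclm(L_f,L_g), ord ≤ 2+1.
Differentiate: ansatz ord ≤ ord L₀ ⇒ L.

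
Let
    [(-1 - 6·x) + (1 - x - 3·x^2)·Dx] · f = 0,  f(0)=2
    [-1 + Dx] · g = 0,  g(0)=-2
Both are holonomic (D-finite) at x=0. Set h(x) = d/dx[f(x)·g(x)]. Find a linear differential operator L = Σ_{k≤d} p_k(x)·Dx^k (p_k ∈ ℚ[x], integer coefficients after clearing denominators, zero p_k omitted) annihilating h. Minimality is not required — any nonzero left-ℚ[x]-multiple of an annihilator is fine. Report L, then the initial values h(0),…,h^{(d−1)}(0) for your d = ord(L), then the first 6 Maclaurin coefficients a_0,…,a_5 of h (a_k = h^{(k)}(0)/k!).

L = (11 + 26·x + 31·x^2 - 30·x^3 + 9·x^4) + (-2 - 3·x + 14·x^2 + 12·x^3 - 9·x^4)·Dx  (order 1).
h: a_k = -8, -44, -140, -1354/3, -3793/3, -106447/30, …
ICs: h(0) = -8.

f: a_k = 2, 2, 8, 14, 38, 80, …
g: a_k = -2, -2, -1, -1/3, -1/12, -1/60, …
Sym-product of L_f,L_g gives L₀ (≤ ord 1).
h=h₀': d/dx-closure on L₀ ⇒ L.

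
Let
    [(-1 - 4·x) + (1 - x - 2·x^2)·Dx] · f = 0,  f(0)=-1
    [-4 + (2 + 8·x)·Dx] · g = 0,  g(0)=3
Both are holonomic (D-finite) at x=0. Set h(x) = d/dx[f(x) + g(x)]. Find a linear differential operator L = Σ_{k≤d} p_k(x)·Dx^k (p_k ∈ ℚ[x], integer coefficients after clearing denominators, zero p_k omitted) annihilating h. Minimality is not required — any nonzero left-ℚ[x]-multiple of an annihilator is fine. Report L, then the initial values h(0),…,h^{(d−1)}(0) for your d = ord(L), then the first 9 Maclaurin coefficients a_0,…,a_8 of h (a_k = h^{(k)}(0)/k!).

f: a_k = -1, -1, -3, -5, -11, -21, -43, -85, -171, …
g: a_k = 3, 6, -6, 12, -30, 84, -252, 792, -2574, …
L₀ := lclm(L_f,L_g); ord L₀ ≤ 1+1.
h=h₀': d/dx-closure on L₀ ⇒ L.
L = (-66 - 300·x - 720·x^2 - 480·x^3 - 480·x^4) + (-9 - 180·x - 954·x^2 - 1872·x^3 - 1800·x^4 - 1440·x^5)·Dx + (4 + 33·x + 69·x^2 - 28·x^3 - 228·x^4 - 480·x^5 - 320·x^6)·Dx^2  (order 2).
h: a_k = 5, -18, 21, -164, 315, -1770, 4949, -21960, 74151, …
ICs: h(0) = 5, h′(0) = -18.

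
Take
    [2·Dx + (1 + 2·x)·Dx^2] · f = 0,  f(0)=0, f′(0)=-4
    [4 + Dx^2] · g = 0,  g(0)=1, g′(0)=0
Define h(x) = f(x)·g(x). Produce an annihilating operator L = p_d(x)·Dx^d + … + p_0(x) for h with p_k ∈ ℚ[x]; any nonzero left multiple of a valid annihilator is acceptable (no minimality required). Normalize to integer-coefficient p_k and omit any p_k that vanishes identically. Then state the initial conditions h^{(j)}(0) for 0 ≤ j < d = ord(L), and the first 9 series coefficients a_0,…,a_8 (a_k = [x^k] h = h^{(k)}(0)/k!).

L = (-48 + 192·x + 1216·x^2 + 2048·x^3 + 1024·x^4) + (32 + 320·x + 768·x^2 + 512·x^3)·Dx + (160·x + 672·x^2 + 1024·x^3 + 512·x^4)·Dx^2 + (8 + 80·x + 192·x^2 + 128·x^3)·Dx^3 + (3 + 28·x + 92·x^2 + 128·x^3 + 64·x^4)·Dx^4  (order 4).
h: a_k = 0, -4, 4, 8/3, 0, -24/5, 8, -496/35, 1184/45, …
ICs: h(0) = 0, h′(0) = -4, h′′(0) = 8, h′′′(0) = 16.

f: a_k = 0, -4, 4, -16/3, 8, -64/5, 64/3, -256/7, 64, …
g: a_k = 1, 0, -2, 0, 2/3, 0, -4/45, 0, 2/315, …
f·g: L₀ = L_f ⊗_s L_g, ord ≤ 2·2.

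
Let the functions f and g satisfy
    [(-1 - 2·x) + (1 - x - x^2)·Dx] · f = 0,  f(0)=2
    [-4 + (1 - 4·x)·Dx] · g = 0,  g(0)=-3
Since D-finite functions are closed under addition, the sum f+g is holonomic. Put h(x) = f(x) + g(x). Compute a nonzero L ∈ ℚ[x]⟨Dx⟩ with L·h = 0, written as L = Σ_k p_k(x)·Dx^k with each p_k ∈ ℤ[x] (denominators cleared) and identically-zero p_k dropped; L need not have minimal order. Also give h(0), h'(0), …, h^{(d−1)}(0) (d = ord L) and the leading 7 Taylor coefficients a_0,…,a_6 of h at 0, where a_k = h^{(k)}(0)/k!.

f: a_k = 2, 2, 4, 6, 10, 16, 26, …
g: a_k = -3, -12, -48, -192, -768, -3072, -12288, …
Weyl lclm of L_f,L_g ⇒ L₀ (ord ≤ 2).
L = (-16 - 72·x + 24·x^2 - 32·x^3) + (28 - 38·x - 54·x^2 + 16·x^3 - 64·x^4)·Dx + (-3 + 17·x - 23·x^2 + 14·x^3 - 4·x^4 - 16·x^5)·Dx^2  (order 2).
h: a_k = -1, -10, -44, -186, -758, -3056, -12262, …
ICs: h(0) = -1, h′(0) = -10.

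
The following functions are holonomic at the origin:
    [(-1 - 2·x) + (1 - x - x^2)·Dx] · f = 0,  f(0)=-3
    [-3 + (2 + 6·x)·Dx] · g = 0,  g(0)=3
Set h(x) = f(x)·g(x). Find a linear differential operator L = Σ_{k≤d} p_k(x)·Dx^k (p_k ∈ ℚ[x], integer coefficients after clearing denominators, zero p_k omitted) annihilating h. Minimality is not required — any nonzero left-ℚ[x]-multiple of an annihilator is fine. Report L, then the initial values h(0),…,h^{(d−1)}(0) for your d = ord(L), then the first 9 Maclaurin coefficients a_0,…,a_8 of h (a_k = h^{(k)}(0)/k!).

f: a_k = -3, -3, -6, -9, -15, -24, -39, -63, -102, …
g: a_k = 3, 9/2, -27/8, 81/16, -1215/128, 5103/256, -45927/1024, 216513/2048, -8444007/32768, …
Sym-product of L_f,L_g gives L₀ (≤ ord 1).
L = (5 + 7·x + 9·x^2) + (-2 - 4·x + 8·x^2 + 6·x^3)·Dx  (order 1).
h: a_k = -9, -45/2, -171/8, -945/16, -6651/128, -43731/256, -90351/1024, -1180089/2048, 3559365/32768, …
ICs: h(0) = -9.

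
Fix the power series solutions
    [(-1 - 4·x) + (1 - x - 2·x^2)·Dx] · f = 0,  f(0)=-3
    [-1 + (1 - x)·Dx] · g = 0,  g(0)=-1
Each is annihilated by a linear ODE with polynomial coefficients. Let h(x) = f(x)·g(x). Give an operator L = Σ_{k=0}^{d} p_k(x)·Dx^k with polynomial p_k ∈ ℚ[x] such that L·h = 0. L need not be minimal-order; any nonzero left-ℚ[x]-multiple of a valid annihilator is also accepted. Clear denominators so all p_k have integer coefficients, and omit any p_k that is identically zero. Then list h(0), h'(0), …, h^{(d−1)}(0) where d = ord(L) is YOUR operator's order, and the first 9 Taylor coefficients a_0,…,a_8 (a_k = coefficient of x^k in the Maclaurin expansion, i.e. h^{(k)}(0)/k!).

L = (-2 - 2·x + 6·x^2) + (1 - 2·x - x^2 + 2·x^3)·Dx  (order 1).
h: a_k = 3, 6, 15, 30, 63, 126, 255, 510, 1023, …
ICs: h(0) = 3.

f: a_k = -3, -3, -9, -15, -33, -63, -129, -255, -513, …
g: a_k = -1, -1, -1, -1, -1, -1, -1, -1, -1, …
f·g: L₀ = L_f ⊗_s L_g, ord ≤ 1·1.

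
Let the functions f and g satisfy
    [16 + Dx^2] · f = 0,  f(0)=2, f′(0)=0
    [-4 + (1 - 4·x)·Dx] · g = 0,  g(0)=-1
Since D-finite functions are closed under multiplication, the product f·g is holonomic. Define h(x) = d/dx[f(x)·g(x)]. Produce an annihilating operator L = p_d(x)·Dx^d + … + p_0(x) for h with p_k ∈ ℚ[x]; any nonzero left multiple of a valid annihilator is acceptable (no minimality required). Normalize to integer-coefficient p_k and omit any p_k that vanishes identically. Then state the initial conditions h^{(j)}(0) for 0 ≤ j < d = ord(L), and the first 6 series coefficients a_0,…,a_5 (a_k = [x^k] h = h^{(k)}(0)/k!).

L = (-16 - 128·x + 256·x^2) + (-8 + 32·x)·Dx + (1 - 8·x + 16·x^2)·Dx^2  (order 2).
h: a_k = -8, -32, -192, -3328/3, -16640/3, -398336/15, …
ICs: h(0) = -8, h′(0) = -32.

f: a_k = 2, 0, -16, 0, 64/3, 0, …
g: a_k = -1, -4, -16, -64, -256, -1024, …
h₀=f·g: eliminate ⇒ L₀, order ≤ 2·1.
Differentiate: ansatz ord ≤ ord L₀ ⇒ L.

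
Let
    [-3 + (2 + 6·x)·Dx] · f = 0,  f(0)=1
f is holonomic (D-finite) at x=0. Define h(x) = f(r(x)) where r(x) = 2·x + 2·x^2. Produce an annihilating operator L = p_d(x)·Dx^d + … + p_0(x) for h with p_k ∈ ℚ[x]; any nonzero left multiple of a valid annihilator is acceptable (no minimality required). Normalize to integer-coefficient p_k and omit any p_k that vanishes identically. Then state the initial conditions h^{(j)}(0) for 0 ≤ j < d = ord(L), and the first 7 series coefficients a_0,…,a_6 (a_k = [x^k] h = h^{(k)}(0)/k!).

L = (-3 - 6·x) + (1 + 6·x + 6·x^2)·Dx  (order 1).
h: a_k = 1, 3, -3/2, 9/2, -117/8, 405/8, -2943/16, …
ICs: h(0) = 1.

f: a_k = 1, 3/2, -9/8, 27/16, -405/128, 1701/256, -15309/1024, …
Substitute x→r, Dx→(1/r')Dx; clear ⇒ L₀.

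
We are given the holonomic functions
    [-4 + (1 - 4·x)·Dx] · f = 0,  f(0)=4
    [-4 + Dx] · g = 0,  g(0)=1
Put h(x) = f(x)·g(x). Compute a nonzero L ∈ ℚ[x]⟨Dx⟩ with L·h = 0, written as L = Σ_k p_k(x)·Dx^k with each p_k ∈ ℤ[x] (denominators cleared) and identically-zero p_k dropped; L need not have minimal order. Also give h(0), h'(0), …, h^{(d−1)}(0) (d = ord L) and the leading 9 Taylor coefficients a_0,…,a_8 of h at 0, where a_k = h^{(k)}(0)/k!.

L = (8 - 16·x) + (-1 + 4·x)·Dx  (order 1).
h: a_k = 4, 32, 160, 2048/3, 8320/3, 166912/15, 2003968/45, 11223040/63, 224462848/315, …
ICs: h(0) = 4.

f: a_k = 4, 16, 64, 256, 1024, 4096, 16384, 65536, 262144, …
g: a_k = 1, 4, 8, 32/3, 32/3, 128/15, 256/45, 1024/315, 512/315, …
L₀ := L_f ⊗_s L_g (sym. prod.), ord ≤ 1.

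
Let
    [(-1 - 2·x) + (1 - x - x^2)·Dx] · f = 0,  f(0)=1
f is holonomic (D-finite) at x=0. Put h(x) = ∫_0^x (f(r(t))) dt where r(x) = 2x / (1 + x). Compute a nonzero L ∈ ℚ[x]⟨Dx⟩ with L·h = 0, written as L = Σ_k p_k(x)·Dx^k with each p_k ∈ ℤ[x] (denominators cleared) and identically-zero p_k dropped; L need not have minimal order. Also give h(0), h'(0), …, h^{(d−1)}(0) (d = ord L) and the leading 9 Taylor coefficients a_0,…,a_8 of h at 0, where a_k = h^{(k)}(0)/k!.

L = (2 + 10·x)·Dx + (-1 - x + 5·x^2 + 5·x^3)·Dx^2  (order 2).
h: a_k = 0, 1, 1, 2, 5/2, 6, 25/3, 150/7, 125/4, …
ICs: h(0) = 0, h′(0) = 1.

f: a_k = 1, 1, 2, 3, 5, 8, 13, 21, 34, …
L₀ from L_f via x↦r, Dx↦r'^{-1}Dx.
h=∫₀ˣh₀: take L = L₀·Dx.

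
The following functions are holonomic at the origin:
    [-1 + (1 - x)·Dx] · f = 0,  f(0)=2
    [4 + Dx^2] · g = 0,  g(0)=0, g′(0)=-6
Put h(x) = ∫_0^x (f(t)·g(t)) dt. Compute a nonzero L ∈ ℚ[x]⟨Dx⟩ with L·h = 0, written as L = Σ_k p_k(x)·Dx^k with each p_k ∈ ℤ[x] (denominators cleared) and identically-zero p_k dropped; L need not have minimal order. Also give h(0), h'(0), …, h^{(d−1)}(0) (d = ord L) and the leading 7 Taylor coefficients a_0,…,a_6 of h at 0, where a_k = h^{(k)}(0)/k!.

L = (-4 + 4·x)·Dx + 2·Dx^2 + (-1 + x)·Dx^3  (order 3).
h: a_k = 0, 0, -6, -4, -1, -4/5, -14/15, …
ICs: h(0) = 0, h′(0) = 0, h′′(0) = -12.

f: a_k = 2, 2, 2, 2, 2, 2, 2, …
g: a_k = 0, -6, 0, 4, 0, -4/5, 0, …
f·g: L₀ = L_f ⊗_s L_g, ord ≤ 1·2.
Integrate: L := L₀·Dx.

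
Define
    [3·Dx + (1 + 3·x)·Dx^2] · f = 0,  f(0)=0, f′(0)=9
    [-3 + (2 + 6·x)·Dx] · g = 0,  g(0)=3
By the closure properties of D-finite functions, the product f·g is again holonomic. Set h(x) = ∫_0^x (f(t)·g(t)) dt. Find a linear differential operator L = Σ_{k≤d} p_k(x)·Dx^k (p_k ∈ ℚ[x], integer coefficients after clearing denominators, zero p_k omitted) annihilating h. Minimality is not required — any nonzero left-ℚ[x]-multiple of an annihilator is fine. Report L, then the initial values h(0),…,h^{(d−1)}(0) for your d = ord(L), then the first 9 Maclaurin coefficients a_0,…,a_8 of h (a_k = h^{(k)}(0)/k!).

L = 9·Dx + (4 + 24·x + 36·x^2)·Dx^3  (order 3).
h: a_k = 0, 0, 27/2, 0, -81/32, 243/40, -17253/1280, 67797/2240, -19965123/286720, …
ICs: h(0) = 0, h′(0) = 0, h′′(0) = 27.

f: a_k = 0, 9, -27/2, 27, -243/4, 729/5, -729/2, 6561/7, -19683/8, …
g: a_k = 3, 9/2, -27/8, 81/16, -1215/128, 5103/256, -45927/1024, 216513/2048, -8444007/32768, …
Sym-product of L_f,L_g gives L₀ (≤ ord 2).
h=∫₀ˣh₀: take L = L₀·Dx.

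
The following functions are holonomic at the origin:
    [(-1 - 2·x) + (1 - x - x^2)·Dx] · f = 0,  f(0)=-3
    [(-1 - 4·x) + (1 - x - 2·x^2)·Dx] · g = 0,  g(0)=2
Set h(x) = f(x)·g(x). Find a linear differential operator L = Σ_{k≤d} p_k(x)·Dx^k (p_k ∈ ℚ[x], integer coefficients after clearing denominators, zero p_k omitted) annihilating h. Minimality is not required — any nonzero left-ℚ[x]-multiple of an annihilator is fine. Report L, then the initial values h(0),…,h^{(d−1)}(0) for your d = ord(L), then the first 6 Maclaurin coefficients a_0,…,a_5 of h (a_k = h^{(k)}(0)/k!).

f: a_k = -3, -3, -6, -9, -15, -24, …
g: a_k = 2, 2, 6, 10, 22, 42, …
L₀ := L_f ⊗_s L_g (sym. prod.), ord ≤ 1.
L = (-2 - 4·x + 9·x^2 + 8·x^3) + (1 - 2·x - 2·x^2 + 3·x^3 + 2·x^4)·Dx  (order 1).
h: a_k = -6, -12, -36, -78, -180, -384, …
ICs: h(0) = -6.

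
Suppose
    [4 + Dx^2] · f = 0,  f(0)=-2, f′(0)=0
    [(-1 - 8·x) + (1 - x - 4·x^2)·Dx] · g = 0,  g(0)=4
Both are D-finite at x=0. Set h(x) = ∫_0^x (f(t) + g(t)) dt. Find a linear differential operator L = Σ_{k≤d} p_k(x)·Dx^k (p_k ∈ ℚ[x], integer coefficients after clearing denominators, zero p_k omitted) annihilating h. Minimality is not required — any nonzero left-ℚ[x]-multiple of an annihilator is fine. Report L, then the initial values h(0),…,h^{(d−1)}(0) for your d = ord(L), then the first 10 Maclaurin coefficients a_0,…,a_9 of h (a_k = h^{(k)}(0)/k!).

L = (-116 - 1008·x - 968·x^2 - 2688·x^3 - 640·x^4 - 1024·x^5)·Dx + (28 + 4·x - 8·x^2 - 200·x^3 - 480·x^4 - 384·x^5 - 512·x^6)·Dx^2 + (-29 - 252·x - 242·x^2 - 672·x^3 - 160·x^4 - 256·x^5)·Dx^3 + (7 + x - 2·x^2 - 50·x^3 - 120·x^4 - 96·x^5 - 128·x^6)·Dx^4  (order 4).
h: a_k = 0, 2, 2, 8, 9, 344/15, 130/3, 32588/315, 441/2, 1467896/2835, …
ICs: h(0) = 0, h′(0) = 2, h′′(0) = 4, h′′′(0) = 48.

f: a_k = -2, 0, 4, 0, -4/3, 0, 8/45, 0, -4/315, 0, …
g: a_k = 4, 4, 20, 36, 116, 260, 724, 1764, 4660, 11716, …
f+g: L₀ = lclm(L_f,L_g), ord ≤ 2+1.
h=∫₀ˣh₀: take L = L₀·Dx.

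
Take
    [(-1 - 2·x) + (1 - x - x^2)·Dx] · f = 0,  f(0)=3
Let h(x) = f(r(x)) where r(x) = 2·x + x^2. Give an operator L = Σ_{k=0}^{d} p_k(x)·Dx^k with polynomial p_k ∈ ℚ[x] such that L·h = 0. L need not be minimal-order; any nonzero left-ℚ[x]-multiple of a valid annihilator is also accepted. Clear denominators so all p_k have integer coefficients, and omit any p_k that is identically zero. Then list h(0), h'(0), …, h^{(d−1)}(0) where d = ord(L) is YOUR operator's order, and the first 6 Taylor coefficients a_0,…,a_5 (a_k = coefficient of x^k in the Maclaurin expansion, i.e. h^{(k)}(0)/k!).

L = (2 + 10·x + 12·x^2 + 4·x^3) + (-1 + 2·x + 5·x^2 + 4·x^3 + x^4)·Dx  (order 1).
h: a_k = 3, 6, 27, 96, 354, 1302, …
ICs: h(0) = 3.

f: a_k = 3, 3, 6, 9, 15, 24, …
Substitute x→r, Dx→(1/r')Dx; clear ⇒ L₀.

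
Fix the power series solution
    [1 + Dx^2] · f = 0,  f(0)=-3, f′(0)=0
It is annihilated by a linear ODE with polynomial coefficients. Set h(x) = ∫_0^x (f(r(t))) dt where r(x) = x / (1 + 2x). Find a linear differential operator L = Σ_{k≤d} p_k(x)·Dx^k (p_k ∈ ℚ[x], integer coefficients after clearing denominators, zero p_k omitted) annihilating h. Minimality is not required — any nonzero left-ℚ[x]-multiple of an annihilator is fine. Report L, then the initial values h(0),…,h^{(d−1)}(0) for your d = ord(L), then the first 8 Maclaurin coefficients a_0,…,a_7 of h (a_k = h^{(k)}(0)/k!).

L = Dx + (4 + 24·x + 48·x^2 + 32·x^3)·Dx^2 + (1 + 8·x + 24·x^2 + 32·x^3 + 16·x^4)·Dx^3  (order 3).
h: a_k = 0, -3, 0, 1/2, -3/2, 143/40, -47/6, 3943/240, …
ICs: h(0) = 0, h′(0) = -3, h′′(0) = 0.

f: a_k = -3, 0, 3/2, 0, -1/8, 0, 1/240, 0, …
f∘r: x↦r, Dx↦Dx/r' in L_f ⇒ L₀.
h=∫h₀ ⇒ L = L₀·Dx.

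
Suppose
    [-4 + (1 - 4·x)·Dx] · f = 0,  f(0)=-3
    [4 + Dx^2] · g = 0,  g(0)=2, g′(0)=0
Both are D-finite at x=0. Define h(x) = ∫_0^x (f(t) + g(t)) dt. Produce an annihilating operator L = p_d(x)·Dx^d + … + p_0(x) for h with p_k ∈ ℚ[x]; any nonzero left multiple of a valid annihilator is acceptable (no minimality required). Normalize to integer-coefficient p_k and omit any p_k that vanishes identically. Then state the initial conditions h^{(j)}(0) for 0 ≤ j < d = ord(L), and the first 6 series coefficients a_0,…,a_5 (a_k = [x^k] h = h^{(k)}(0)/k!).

f: a_k = -3, -12, -48, -192, -768, -3072, …
g: a_k = 2, 0, -4, 0, 4/3, 0, …
f+g: L₀ = lclm(L_f,L_g), ord ≤ 1+2.
h=∫h₀ ⇒ L = L₀·Dx.
L = (400 - 128·x + 256·x^2)·Dx + (-36 + 176·x - 192·x^2 + 256·x^3)·Dx^2 + (100 - 32·x + 64·x^2)·Dx^3 + (-9 + 44·x - 48·x^2 + 64·x^3)·Dx^4  (order 4).
h: a_k = 0, -1, -6, -52/3, -48, -460/3, …
ICs: h(0) = 0, h′(0) = -1, h′′(0) = -12, h′′′(0) = -104.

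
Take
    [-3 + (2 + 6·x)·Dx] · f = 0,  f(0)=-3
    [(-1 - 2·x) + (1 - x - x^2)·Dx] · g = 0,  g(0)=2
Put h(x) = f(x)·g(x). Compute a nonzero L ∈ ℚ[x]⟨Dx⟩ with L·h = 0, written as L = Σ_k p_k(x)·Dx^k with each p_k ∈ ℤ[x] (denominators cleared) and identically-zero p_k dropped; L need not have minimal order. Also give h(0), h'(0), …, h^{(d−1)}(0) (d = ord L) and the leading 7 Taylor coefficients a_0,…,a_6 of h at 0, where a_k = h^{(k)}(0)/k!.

L = (5 + 7·x + 9·x^2) + (-2 - 4·x + 8·x^2 + 6·x^3)·Dx  (order 1).
h: a_k = -6, -15, -57/4, -315/8, -2217/64, -14577/128, -30117/512, …
ICs: h(0) = -6.

f: a_k = -3, -9/2, 27/8, -81/16, 1215/128, -5103/256, 45927/1024, …
g: a_k = 2, 2, 4, 6, 10, 16, 26, …
L₀ := L_f ⊗_s L_g (sym. prod.), ord ≤ 1.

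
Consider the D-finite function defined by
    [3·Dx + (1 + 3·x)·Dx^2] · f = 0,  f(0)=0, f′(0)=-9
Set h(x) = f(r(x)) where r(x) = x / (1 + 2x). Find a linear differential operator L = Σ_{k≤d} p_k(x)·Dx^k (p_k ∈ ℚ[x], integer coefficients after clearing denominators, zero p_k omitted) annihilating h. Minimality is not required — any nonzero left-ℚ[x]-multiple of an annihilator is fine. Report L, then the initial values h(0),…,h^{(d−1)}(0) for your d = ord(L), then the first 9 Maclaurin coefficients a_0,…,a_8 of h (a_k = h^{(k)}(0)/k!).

L = (7 + 20·x)·Dx + (1 + 7·x + 10·x^2)·Dx^2  (order 2).
h: a_k = 0, -9, 63/2, -117, 1827/4, -9279/5, 15561/2, -233991/7, 1171107/8, …
ICs: h(0) = 0, h′(0) = -9.

f: a_k = 0, -9, 27/2, -27, 243/4, -729/5, 729/2, -6561/7, 19683/8, …
L₀ from L_f via x↦r, Dx↦r'^{-1}Dx.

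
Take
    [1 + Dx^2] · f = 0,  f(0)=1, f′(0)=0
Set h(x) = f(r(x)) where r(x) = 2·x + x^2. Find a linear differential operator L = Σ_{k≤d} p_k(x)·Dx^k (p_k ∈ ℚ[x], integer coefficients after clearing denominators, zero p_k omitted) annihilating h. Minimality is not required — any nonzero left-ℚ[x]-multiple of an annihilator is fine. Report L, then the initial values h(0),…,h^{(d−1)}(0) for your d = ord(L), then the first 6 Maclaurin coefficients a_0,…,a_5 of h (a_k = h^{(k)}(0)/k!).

f: a_k = 1, 0, -1/2, 0, 1/24, 0, …
Change of var in L_f (x↦r) gives L₀.
L = (4 + 12·x + 12·x^2 + 4·x^3) - Dx + (1 + x)·Dx^2  (order 2).
h: a_k = 1, 0, -2, -2, 1/6, 4/3, …
ICs: h(0) = 1, h′(0) = 0.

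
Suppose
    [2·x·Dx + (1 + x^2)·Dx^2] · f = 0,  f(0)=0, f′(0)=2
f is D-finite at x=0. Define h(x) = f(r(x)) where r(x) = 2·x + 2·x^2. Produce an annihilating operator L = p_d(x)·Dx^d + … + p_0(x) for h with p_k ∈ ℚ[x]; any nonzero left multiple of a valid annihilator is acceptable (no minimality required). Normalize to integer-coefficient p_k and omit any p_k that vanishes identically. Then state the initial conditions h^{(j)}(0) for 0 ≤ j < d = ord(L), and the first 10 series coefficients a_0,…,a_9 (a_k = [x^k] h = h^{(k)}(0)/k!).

f: a_k = 0, 2, 0, -2/3, 0, 2/5, 0, -2/7, 0, 2/9, …
Change of var in L_f (x↦r) gives L₀.
L = (-2 + 8·x + 32·x^2 + 48·x^3 + 24·x^4)·Dx + (1 + 2·x + 4·x^2 + 16·x^3 + 20·x^4 + 8·x^5)·Dx^2  (order 2).
h: a_k = 0, 4, 4, -16/3, -16, -16/5, 176/3, 640/7, -128, -5312/9, …
ICs: h(0) = 0, h′(0) = 4.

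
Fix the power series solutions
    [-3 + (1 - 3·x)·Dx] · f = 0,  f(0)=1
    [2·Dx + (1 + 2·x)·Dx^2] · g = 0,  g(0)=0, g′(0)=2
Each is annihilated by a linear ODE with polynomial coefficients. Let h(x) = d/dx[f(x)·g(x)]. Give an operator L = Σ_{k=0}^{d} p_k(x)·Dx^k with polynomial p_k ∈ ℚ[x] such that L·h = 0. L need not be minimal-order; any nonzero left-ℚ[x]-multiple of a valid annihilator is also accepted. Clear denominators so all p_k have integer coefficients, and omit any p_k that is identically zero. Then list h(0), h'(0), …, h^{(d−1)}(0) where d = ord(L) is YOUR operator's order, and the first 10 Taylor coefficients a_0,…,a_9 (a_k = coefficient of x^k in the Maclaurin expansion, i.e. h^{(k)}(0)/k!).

L = 24 + (5 + 30·x)·Dx + (-1 + x + 6·x^2)·Dx^2  (order 2).
h: a_k = 2, 8, 44, 160, 632, 11056/5, 39336/5, 935104/35, 3173896/35, 6326288/21, …
ICs: h(0) = 2, h′(0) = 8.

f: a_k = 1, 3, 9, 27, 81, 243, 729, 2187, 6561, 19683, …
g: a_k = 0, 2, -2, 8/3, -4, 32/5, -32/3, 128/7, -32, 512/9, …
f·g: L₀ = L_f ⊗_s L_g, ord ≤ 1·2.
h₀' ⇒ L via d/dx closure of L₀.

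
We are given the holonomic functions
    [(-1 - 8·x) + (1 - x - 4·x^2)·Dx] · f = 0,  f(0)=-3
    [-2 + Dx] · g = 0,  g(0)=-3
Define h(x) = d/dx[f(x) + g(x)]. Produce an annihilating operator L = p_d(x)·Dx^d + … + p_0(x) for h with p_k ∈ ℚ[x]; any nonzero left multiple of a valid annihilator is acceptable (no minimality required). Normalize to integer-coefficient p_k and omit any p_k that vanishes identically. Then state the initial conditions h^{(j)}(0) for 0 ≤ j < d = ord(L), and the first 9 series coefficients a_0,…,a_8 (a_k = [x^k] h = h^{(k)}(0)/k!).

L = (34 + 452·x + 512·x^2 + 1920·x^3 + 768·x^4) + (-25 - 228·x - 334·x^2 - 864·x^3 + 160·x^4 + 256·x^5)·Dx + (4 + x + 39·x^2 - 48·x^3 - 272·x^4 - 128·x^5)·Dx^2  (order 2).
h: a_k = -9, -42, -93, -356, -979, -16298/5, -138923/15, -2935816/105, -8303719/105, …
ICs: h(0) = -9, h′(0) = -42.

f: a_k = -3, -3, -15, -27, -87, -195, -543, -1323, -3495, …
g: a_k = -3, -6, -6, -4, -2, -4/5, -4/15, -8/105, -2/105, …
h₀=f+g: left-lcm gives L₀, ord ≤ 2.
h=h₀': d/dx-closure on L₀ ⇒ L.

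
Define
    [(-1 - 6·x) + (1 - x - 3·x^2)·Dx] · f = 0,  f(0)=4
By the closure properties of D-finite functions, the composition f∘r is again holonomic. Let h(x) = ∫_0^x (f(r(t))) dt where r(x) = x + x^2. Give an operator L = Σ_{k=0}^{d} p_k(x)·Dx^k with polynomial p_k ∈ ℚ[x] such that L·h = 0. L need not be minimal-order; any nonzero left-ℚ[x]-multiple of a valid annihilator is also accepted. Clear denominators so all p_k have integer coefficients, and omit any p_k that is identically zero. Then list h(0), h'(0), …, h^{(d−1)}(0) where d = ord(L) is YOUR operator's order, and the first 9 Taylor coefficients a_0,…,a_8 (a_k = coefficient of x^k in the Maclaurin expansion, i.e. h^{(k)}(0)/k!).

f: a_k = 4, 4, 16, 28, 76, 160, 388, 868, 2032, …
f∘r: x↦r, Dx↦Dx/r' in L_f ⇒ L₀.
Integrate: L := L₀·Dx.
L = (1 + 8·x + 18·x^2 + 12·x^3)·Dx + (-1 + x + 4·x^2 + 6·x^3 + 3·x^4)·Dx^2  (order 2).
h: a_k = 0, 4, 2, 20/3, 15, 176/5, 274/3, 1672/7, 1275/2, …
ICs: h(0) = 0, h′(0) = 4.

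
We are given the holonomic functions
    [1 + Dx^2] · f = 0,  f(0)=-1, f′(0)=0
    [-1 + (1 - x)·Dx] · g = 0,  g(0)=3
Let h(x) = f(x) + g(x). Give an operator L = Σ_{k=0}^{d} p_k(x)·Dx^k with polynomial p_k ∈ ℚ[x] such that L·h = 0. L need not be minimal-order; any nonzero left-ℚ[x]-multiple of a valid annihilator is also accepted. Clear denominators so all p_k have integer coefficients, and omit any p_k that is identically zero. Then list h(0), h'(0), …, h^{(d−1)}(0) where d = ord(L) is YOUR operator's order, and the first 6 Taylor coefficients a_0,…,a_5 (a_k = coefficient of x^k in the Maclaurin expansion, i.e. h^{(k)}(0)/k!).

f: a_k = -1, 0, 1/2, 0, -1/24, 0, …
g: a_k = 3, 3, 3, 3, 3, 3, …
L₀ := lclm(L_f,L_g); ord L₀ ≤ 2+1.
L = (-7 + 2·x - x^2) + (3 - 5·x + 3·x^2 - x^3)·Dx + (-7 + 2·x - x^2)·Dx^2 + (3 - 5·x + 3·x^2 - x^3)·Dx^3  (order 3).
h: a_k = 2, 3, 7/2, 3, 71/24, 3, …
ICs: h(0) = 2, h′(0) = 3, h′′(0) = 7.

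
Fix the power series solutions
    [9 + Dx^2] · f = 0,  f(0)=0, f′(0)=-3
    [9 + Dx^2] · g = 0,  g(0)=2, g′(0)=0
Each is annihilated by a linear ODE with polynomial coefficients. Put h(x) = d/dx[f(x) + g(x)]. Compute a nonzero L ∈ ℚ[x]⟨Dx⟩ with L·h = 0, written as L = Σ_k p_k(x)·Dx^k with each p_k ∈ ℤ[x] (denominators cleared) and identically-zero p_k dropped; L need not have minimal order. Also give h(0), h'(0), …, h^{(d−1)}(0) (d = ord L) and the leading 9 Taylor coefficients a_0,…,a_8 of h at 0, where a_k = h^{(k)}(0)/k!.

f: a_k = 0, -3, 0, 9/2, 0, -81/40, 0, 243/560, 0, …
g: a_k = 2, 0, -9, 0, 27/4, 0, -81/40, 0, 729/2240, …
f+g: L₀ = lclm(L_f,L_g), ord ≤ 2+2.
Differentiate: ansatz ord ≤ ord L₀ ⇒ L.
L = 9 + Dx^2  (order 2).
h: a_k = -3, -18, 27/2, 27, -81/8, -243/20, 243/80, 729/280, -2187/4480, …
ICs: h(0) = -3, h′(0) = -18.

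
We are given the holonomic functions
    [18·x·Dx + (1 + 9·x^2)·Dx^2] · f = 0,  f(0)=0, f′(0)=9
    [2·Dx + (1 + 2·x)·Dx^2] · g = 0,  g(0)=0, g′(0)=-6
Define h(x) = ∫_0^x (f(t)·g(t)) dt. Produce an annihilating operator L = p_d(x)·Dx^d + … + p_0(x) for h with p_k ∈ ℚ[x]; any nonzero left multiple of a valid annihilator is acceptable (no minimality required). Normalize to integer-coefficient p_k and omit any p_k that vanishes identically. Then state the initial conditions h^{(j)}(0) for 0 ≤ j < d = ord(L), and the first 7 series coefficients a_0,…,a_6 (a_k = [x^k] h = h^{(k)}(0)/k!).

L = (792 + 3024·x + 22680·x^2 + 102384·x^3 + 174960·x^4 + 151632·x^5 + 104976·x^7)·Dx^2 + (332 + 4752·x + 28908·x^2 + 127008·x^3 + 351216·x^4 + 542376·x^5 + 408240·x^6 + 157464·x^7 + 367416·x^8)·Dx^3 + (44 + 916·x + 6696·x^2 + 27252·x^3 + 85860·x^4 + 193428·x^5 + 279936·x^6 + 224532·x^7 + 157464·x^8 + 209952·x^9)·Dx^4 + (10 + 76·x + 418·x^2 + 1728·x^3 + 5391·x^4 + 12960·x^5 + 24948·x^6 + 34992·x^7 + 29889·x^8 + 26244·x^9 + 26244·x^10)·Dx^5  (order 5).
h: a_k = 0, 0, 0, -18, 27/2, 18, -9, …
ICs: h(0) = 0, h′(0) = 0, h′′(0) = 0, h′′′(0) = -108, h′′′′(0) = 324.

f: a_k = 0, 9, 0, -27, 0, 729/5, 0, …
g: a_k = 0, -6, 6, -8, 12, -96/5, 32, …
h₀=f·g: eliminate ⇒ L₀, order ≤ 2·2.
h=∫h₀ ⇒ L = L₀·Dx.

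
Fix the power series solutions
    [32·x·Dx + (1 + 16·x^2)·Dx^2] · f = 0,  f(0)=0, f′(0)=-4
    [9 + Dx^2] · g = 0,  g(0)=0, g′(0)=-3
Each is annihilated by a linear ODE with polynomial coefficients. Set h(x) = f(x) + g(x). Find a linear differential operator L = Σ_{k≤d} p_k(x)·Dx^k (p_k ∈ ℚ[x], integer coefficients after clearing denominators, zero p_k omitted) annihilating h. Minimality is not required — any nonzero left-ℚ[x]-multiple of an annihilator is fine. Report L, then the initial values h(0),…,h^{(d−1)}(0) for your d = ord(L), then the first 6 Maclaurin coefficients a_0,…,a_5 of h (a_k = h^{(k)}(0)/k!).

L = (-52704·x + 967680·x^3 + 663552·x^5)·Dx + (-207 + 13104·x^2 + 283392·x^4 + 331776·x^6)·Dx^2 + (-5856·x + 107520·x^3 + 73728·x^5)·Dx^3 + (-23 + 1456·x^2 + 31488·x^4 + 36864·x^6)·Dx^4  (order 4).
h: a_k = 0, -7, 0, 155/6, 0, -8273/40, …
ICs: h(0) = 0, h′(0) = -7, h′′(0) = 0, h′′′(0) = 155.

f: a_k = 0, -4, 0, 64/3, 0, -1024/5, …
g: a_k = 0, -3, 0, 9/2, 0, -81/40, …
Weyl lclm of L_f,L_g ⇒ L₀ (ord ≤ 4).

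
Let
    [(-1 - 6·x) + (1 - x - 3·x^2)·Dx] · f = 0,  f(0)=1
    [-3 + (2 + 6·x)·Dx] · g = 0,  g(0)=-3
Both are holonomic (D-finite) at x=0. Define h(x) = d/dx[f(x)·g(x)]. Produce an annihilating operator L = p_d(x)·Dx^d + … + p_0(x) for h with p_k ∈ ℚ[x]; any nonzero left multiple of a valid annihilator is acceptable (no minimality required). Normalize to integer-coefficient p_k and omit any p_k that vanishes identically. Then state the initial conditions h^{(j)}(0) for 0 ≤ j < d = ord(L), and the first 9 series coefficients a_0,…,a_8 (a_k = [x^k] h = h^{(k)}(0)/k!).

L = (35 + 378·x + 1053·x^2 + 1350·x^3 + 1215·x^4) + (-10 - 50·x - 54·x^2 + 162·x^3 + 594·x^4 + 486·x^5)·Dx  (order 1).
h: a_k = -15/2, -105/4, -1953/16, -9033/32, -272085/256, -1165599/512, -16097109/2048, -65648553/4096, -3548497437/65536, …
ICs: h(0) = -15/2.

f: a_k = 1, 1, 4, 7, 19, 40, 97, 217, 508, …
g: a_k = -3, -9/2, 27/8, -81/16, 1215/128, -5103/256, 45927/1024, -216513/2048, 8444007/32768, …
Product ⇒ symmetric product L₀, ord ≤ 1.
Differentiate: ansatz ord ≤ ord L₀ ⇒ L.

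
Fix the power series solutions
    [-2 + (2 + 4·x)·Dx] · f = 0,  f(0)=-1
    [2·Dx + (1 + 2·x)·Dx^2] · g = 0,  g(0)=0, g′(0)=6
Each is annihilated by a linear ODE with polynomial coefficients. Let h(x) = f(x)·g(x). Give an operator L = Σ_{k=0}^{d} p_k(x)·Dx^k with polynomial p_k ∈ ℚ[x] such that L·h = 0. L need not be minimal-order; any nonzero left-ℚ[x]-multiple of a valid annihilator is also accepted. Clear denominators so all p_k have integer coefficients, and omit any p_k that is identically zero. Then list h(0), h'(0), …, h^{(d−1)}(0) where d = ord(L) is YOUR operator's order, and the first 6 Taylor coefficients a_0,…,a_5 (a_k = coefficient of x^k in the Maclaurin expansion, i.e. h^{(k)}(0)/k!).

L = 1 + (1 + 4·x + 4·x^2)·Dx^2  (order 2).
h: a_k = 0, -6, 0, 1, -2, 71/20, …
ICs: h(0) = 0, h′(0) = -6.

f: a_k = -1, -1, 1/2, -1/2, 5/8, -7/8, …
g: a_k = 0, 6, -6, 8, -12, 96/5, …
h₀=f·g: eliminate ⇒ L₀, order ≤ 1·2.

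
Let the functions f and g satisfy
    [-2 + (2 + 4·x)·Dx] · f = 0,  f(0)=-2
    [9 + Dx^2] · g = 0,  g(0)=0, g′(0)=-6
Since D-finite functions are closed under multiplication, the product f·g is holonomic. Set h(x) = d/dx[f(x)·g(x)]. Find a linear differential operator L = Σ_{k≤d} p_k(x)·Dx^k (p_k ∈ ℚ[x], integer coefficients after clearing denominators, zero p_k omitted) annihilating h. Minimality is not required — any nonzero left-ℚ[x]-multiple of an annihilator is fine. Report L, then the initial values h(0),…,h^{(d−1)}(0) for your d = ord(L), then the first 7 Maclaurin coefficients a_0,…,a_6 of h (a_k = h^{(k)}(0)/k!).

L = (14 + 84·x + 192·x^2 + 216·x^3 + 108·x^4) + (-1 - 8·x - 18·x^2 - 12·x^3)·Dx + (1 + 7·x + 19·x^2 + 24·x^3 + 12·x^4)·Dx^2  (order 2).
h: a_k = 12, 24, -72, -48, 48, 288/5, -72, …
ICs: h(0) = 12, h′(0) = 24.

f: a_k = -2, -2, 1, -1, 5/4, -7/4, 21/8, …
g: a_k = 0, -6, 0, 9, 0, -81/20, 0, …
h₀=f·g: eliminate ⇒ L₀, order ≤ 1·2.
h=h₀': d/dx-closure on L₀ ⇒ L.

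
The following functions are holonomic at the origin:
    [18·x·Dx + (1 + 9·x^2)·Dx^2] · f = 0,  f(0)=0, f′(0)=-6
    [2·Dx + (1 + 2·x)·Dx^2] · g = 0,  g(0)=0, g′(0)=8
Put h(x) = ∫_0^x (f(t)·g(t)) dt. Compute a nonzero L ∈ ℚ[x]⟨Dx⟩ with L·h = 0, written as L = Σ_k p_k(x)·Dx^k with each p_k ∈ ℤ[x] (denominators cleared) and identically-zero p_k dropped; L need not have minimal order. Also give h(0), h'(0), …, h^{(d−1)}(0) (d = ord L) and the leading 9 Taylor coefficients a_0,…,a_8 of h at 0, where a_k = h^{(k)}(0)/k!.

L = (792 + 3024·x + 22680·x^2 + 102384·x^3 + 174960·x^4 + 151632·x^5 + 104976·x^7)·Dx^2 + (332 + 4752·x + 28908·x^2 + 127008·x^3 + 351216·x^4 + 542376·x^5 + 408240·x^6 + 157464·x^7 + 367416·x^8)·Dx^3 + (44 + 916·x + 6696·x^2 + 27252·x^3 + 85860·x^4 + 193428·x^5 + 279936·x^6 + 224532·x^7 + 157464·x^8 + 209952·x^9)·Dx^4 + (10 + 76·x + 418·x^2 + 1728·x^3 + 5391·x^4 + 12960·x^5 + 24948·x^6 + 34992·x^7 + 29889·x^8 + 26244·x^9 + 26244·x^10)·Dx^5  (order 5).
h: a_k = 0, 0, 0, -16, 12, 16, -8, -528/5, 466/5, …
ICs: h(0) = 0, h′(0) = 0, h′′(0) = 0, h′′′(0) = -96, h′′′′(0) = 288.

f: a_k = 0, -6, 0, 18, 0, -486/5, 0, 4374/7, 0, …
g: a_k = 0, 8, -8, 32/3, -16, 128/5, -128/3, 512/7, -128, …
Sym-product of L_f,L_g gives L₀ (≤ ord 4).
h=∫h₀ ⇒ L = L₀·Dx.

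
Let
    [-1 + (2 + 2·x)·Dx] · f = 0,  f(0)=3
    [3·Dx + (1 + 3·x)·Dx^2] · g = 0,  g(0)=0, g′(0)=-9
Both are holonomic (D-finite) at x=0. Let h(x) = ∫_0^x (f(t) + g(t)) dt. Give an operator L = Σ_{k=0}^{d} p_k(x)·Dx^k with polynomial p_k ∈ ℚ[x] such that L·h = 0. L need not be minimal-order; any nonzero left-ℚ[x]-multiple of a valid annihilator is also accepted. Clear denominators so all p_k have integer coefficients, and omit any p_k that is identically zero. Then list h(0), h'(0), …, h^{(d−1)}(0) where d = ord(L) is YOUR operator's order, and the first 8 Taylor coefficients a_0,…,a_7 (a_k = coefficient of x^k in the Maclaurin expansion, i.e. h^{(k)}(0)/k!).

f: a_k = 3, 3/2, -3/8, 3/16, -15/128, 21/256, -63/1024, 99/2048, …
g: a_k = 0, -9, 27/2, -27, 243/4, -729/5, 729/2, -6561/7, …
Weyl lclm of L_f,L_g ⇒ L₀ (ord ≤ 3).
Integrate: L := L₀·Dx.
L = (27 + 9·x)·Dx^2 + (69 + 126·x + 45·x^2)·Dx^3 + (10 + 46·x + 54·x^2 + 18·x^3)·Dx^4  (order 4).
h: a_k = 0, 3, -15/4, 35/8, -429/64, 7761/640, -62173/2560, 373185/7168, …
ICs: h(0) = 0, h′(0) = 3, h′′(0) = -15/2, h′′′(0) = 105/4.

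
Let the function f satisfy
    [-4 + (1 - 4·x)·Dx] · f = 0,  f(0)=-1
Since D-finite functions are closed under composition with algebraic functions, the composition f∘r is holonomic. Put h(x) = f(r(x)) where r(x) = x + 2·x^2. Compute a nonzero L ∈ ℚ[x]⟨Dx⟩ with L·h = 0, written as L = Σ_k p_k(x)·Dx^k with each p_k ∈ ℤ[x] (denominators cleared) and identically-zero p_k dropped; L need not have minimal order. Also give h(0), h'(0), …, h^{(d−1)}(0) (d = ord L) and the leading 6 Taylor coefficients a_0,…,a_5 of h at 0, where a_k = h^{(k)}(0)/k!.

L = (4 + 16·x) + (-1 + 4·x + 8·x^2)·Dx  (order 1).
h: a_k = -1, -4, -24, -128, -704, -3840, …
ICs: h(0) = -1.

f: a_k = -1, -4, -16, -64, -256, -1024, …
f∘r: x↦r, Dx↦Dx/r' in L_f ⇒ L₀.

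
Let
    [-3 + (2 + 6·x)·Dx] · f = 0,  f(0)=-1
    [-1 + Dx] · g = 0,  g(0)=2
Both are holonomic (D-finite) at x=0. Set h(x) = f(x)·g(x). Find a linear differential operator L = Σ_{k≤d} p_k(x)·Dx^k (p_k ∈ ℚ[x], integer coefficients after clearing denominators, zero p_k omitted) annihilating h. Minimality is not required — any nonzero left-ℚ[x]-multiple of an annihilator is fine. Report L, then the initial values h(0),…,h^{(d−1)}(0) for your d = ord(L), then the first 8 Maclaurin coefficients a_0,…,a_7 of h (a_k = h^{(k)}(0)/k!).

L = (-5 - 6·x) + (2 + 6·x)·Dx  (order 1).
h: a_k = -2, -5, -7/4, -71/24, 671/192, -16157/1920, 88837/4608, -14933039/322560, …
ICs: h(0) = -2.

f: a_k = -1, -3/2, 9/8, -27/16, 405/128, -1701/256, 15309/1024, -72171/2048, …
g: a_k = 2, 2, 1, 1/3, 1/12, 1/60, 1/360, 1/2520, …
h₀=f·g: eliminate ⇒ L₀, order ≤ 1·1.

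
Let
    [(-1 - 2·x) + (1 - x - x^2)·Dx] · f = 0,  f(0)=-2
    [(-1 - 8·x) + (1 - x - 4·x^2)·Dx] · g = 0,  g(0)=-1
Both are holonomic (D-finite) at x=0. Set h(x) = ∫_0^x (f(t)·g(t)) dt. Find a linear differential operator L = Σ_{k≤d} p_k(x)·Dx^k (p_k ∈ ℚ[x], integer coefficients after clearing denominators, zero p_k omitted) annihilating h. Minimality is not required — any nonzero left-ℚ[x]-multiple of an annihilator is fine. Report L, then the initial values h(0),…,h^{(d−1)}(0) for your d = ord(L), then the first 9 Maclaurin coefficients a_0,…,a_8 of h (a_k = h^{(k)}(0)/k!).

L = (-2 - 8·x + 15·x^2 + 16·x^3)·Dx + (1 - 2·x - 4·x^2 + 5·x^3 + 4·x^4)·Dx^2  (order 2).
h: a_k = 0, 2, 2, 16/3, 19/2, 112/5, 140/3, 754/7, 479/2, …
ICs: h(0) = 0, h′(0) = 2.

f: a_k = -2, -2, -4, -6, -10, -16, -26, -42, -68, …
g: a_k = -1, -1, -5, -9, -29, -65, -181, -441, -1165, …
Product ⇒ symmetric product L₀, ord ≤ 1.
Integrate: L := L₀·Dx.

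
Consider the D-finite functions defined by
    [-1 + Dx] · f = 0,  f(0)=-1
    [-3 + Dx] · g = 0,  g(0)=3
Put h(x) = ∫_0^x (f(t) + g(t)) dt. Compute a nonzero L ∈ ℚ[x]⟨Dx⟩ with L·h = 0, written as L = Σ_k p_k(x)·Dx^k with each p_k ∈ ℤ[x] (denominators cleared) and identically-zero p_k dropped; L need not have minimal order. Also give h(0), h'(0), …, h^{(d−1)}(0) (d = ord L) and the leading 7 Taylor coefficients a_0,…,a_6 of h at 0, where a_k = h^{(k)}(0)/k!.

f: a_k = -1, -1, -1/2, -1/6, -1/24, -1/120, -1/720, …
g: a_k = 3, 9, 27/2, 27/2, 81/8, 243/40, 243/80, …
f+g: L₀ = lclm(L_f,L_g), ord ≤ 1+1.
Integrate: L := L₀·Dx.
L = 3·Dx - 4·Dx^2 + Dx^3  (order 3).
h: a_k = 0, 2, 4, 13/3, 10/3, 121/60, 91/90, …
ICs: h(0) = 0, h′(0) = 2, h′′(0) = 8.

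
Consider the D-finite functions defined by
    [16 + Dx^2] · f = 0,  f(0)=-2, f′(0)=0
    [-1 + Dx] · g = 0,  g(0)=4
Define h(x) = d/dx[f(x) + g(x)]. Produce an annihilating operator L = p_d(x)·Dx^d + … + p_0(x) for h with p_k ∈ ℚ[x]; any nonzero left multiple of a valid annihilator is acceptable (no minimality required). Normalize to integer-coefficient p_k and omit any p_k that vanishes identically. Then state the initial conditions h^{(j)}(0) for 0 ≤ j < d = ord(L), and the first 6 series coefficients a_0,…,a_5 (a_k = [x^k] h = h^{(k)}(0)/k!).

L = 16 - 16·Dx + Dx^2 - Dx^3  (order 3).
h: a_k = 4, 36, 2, -254/3, 1/6, 683/10, …
ICs: h(0) = 4, h′(0) = 36, h′′(0) = 4.

f: a_k = -2, 0, 16, 0, -64/3, 0, …
g: a_k = 4, 4, 2, 2/3, 1/6, 1/30, …
h₀=f+g: left-lcm gives L₀, ord ≤ 3.
h₀' ⇒ L via d/dx closure of L₀.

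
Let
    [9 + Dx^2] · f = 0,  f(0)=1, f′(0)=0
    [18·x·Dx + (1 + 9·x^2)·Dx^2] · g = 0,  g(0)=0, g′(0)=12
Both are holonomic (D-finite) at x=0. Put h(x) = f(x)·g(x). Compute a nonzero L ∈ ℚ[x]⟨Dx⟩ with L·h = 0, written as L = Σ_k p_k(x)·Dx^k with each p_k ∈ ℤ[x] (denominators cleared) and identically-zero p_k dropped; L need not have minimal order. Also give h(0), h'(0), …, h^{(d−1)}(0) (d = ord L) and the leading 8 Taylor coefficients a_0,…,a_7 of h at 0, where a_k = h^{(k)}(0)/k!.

L = (810 + 18954·x^2 + 72171·x^4 + 236196·x^6 + 531441·x^8) + (972·x + 14580·x^3 + 78732·x^5 + 236196·x^7)·Dx + (108 + 2592·x^2 + 13122·x^4 + 52488·x^6 + 118098·x^8)·Dx^2 + (108·x + 1620·x^3 + 8748·x^5 + 26244·x^7)·Dx^3 + (2 + 54·x^2 + 567·x^4 + 2916·x^6 + 6561·x^8)·Dx^4  (order 4).
h: a_k = 0, 12, 0, -90, 0, 3969/10, 0, -316143/140, …
ICs: h(0) = 0, h′(0) = 12, h′′(0) = 0, h′′′(0) = -540.

f: a_k = 1, 0, -9/2, 0, 27/8, 0, -81/80, 0, …
g: a_k = 0, 12, 0, -36, 0, 972/5, 0, -8748/7, …
f·g: L₀ = L_f ⊗_s L_g, ord ≤ 2·2.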